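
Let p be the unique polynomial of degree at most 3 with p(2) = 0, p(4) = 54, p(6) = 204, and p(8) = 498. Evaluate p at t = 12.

1710

Forward differences of the values at t = 2, 4, 6, 8:
  p  : 0  54  204  498
  Δ  : 54  150  294
  Δ^2: 96  144
  Δ^3: 48
The third differences are constant, confirming degree 3.
Interpolating (Newton forward form) and evaluating at t = 12 gives p(12) = 1710.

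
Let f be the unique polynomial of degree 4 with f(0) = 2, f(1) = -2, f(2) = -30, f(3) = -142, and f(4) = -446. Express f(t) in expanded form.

Write f(t) = at^4 + bt^3 + ct^2 + dt + e. Substituting each data point gives a linear system:
  e = 2
  a + b + c + d + e = -2
  16a + 8b + 4c + 2d + e = -30
  81a + 27b + 9c + 3d + e = -142
  256a + 64b + 16c + 4d + e = -446
Solving the system yields a = -2, b = 2, c = -4, d = 0, e = 2.
So f(t) = -2t⁴ + 2t³ - 4t² + 2.
Check: f(2) = -30. ✓

f(t) = -2t^4 + 2t^3 - 4t^2 + 2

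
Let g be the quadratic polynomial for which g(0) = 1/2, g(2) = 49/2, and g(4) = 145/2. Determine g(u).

Write g(u) = au^2 + bu + c. Substituting each data point gives a linear system:
  c = 1/2
  4a + 2b + c = 49/2
  16a + 4b + c = 145/2
Solving the system yields a = 3, b = 6, c = 1/2.
So g(u) = 3u² + 6u + 1/2.
Check: g(2) = 49/2. ✓

g(u) = 3u^2 + 6u + 1/2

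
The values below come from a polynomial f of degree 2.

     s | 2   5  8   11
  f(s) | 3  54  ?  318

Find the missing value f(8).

On equispaced nodes a degree-2 polynomial has vanishing third forward difference, so
  - f(2) + 3·f(5) - 3·f(8) + f(11) = 0.
Substituting the known values and solving for f(8):
  -3·f(8) = -477
  f(8) = 159.

159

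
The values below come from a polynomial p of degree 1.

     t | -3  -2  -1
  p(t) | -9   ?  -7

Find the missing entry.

The 2 known points determine the degree-1 polynomial uniquely.
Write p(t) = at + b. Substituting each data point gives a linear system:
  -3a + b = -9
  -a + b = -7
Solving the system yields a = 1, b = -6.
So p(t) = t - 6.
Then p(-2) = -8.

-8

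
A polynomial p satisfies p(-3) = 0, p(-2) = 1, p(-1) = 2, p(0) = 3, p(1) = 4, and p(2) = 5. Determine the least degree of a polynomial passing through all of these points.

1

Forward differences of the values at s = -3, -2, -1, 0, 1, 2:
  p  : 0  1  2  3  4  5
  Δ  : 1  1  1  1  1
  Δ^2: 0  0  0  0
  Δ^3: 0  0  0
  Δ^4: 0  0
  Δ^5: 0
The first differences are constant (1) and nonzero, while all higher differences vanish, so the minimal degree is 1.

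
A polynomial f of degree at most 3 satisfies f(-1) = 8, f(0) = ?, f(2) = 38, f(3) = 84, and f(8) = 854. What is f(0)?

The 4 known points determine the degree-3 polynomial uniquely.
Write f(x) = ax^3 + bx^2 + cx + d. Substituting each data point gives a linear system:
  -a + b - c + d = 8
  8a + 4b + 2c + d = 38
  27a + 9b + 3c + d = 84
  512a + 64b + 8c + d = 854
Solving the system yields a = 1, b = 5, c = 2, d = 6.
So f(x) = x^3 + 5x^2 + 2x + 6.
Then f(0) = 6.

6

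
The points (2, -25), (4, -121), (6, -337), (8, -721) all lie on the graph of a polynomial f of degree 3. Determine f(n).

Using the Lagrange interpolation formula with nodes 2, 4, 6, 8:
  L_0(n) = (n - 4)(n - 6)(n - 8) / -48
  L_1(n) = (n - 2)(n - 6)(n - 8) / 16
  L_2(n) = (n - 2)(n - 4)(n - 8) / -16
  L_3(n) = (n - 2)(n - 4)(n - 6) / 48
Then f(n) = -25·L_0(n) - 121·L_1(n) - 337·L_2(n) - 721·L_3(n).
Expanding and collecting terms gives f(n) = -n^3 - 3n^2 - 2n - 1.
Check: f(8) = -721. ✓

f(n) = -n^3 - 3n^2 - 2n - 1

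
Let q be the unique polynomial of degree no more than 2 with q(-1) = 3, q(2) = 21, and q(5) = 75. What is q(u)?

q(u) = 2u^2 + 4u + 5

Write q(u) = au^2 + bu + c. Substituting each data point gives a linear system:
  a - b + c = 3
  4a + 2b + c = 21
  25a + 5b + c = 75
Solving the system yields a = 2, b = 4, c = 5.
So q(u) = 2u^2 + 4u + 5.
Check: q(-1) = 3. ✓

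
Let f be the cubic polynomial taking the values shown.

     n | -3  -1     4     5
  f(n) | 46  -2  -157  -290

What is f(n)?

Write f(n) = an^3 + bn^2 + cn + d. Substituting each data point gives a linear system:
  -27a + 9b - 3c + d = 46
  -a + b - c + d = -2
  64a + 16b + 4c + d = -157
  125a + 25b + 5c + d = -290
Solving the system yields a = -2, b = -1, c = -2, d = -5.
So f(n) = -2n^3 - n^2 - 2n - 5.
Check: f(-1) = -2. ✓

f(n) = -2n^3 - n^2 - 2n - 5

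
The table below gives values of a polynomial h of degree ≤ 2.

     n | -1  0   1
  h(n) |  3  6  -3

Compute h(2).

-24

Write h(n) = an^2 + bn + c. Substituting each data point gives a linear system:
  a - b + c = 3
  c = 6
  a + b + c = -3
Solving the system yields a = -6, b = -3, c = 6.
So h(n) = -6n² - 3n + 6.
Then h(2) = -24.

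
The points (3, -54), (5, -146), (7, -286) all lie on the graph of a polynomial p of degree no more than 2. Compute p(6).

-210

Forward differences of the values at u = 3, 5, 7:
  p  : -54  -146  -286
  Δ  : -92  -140
  Δ^2: -48
The second differences are constant, confirming degree 2.
Interpolating (Newton forward form) and evaluating at u = 6 gives p(6) = -210.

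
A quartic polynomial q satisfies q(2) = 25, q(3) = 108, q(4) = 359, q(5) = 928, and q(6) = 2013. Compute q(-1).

4

Using the Lagrange interpolation formula with nodes 2, 3, 4, 5, 6:
  L_0(s) = (s - 3)(s - 4)(s - 5)(s - 6) / 24
  L_1(s) = (s - 2)(s - 4)(s - 5)(s - 6) / -6
  L_2(s) = (s - 2)(s - 3)(s - 5)(s - 6) / 4
  L_3(s) = (s - 2)(s - 3)(s - 4)(s - 6) / -6
  L_4(s) = (s - 2)(s - 3)(s - 4)(s - 5) / 24
Then q(s) = 25·L_0(s) + 108·L_1(s) + 359·L_2(s) + 928·L_3(s) + 2013·L_4(s).
Expanding and collecting terms gives q(s) = 2s⁴ - 3s³ + s² + 5s + 3.
Evaluating at s = -1: q(-1) = 4.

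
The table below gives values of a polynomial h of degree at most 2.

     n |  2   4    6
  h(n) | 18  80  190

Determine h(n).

Write h(n) = an^2 + bn + c. Substituting each data point gives a linear system:
  4a + 2b + c = 18
  16a + 4b + c = 80
  36a + 6b + c = 190
Solving the system yields a = 6, b = -5, c = 4.
So h(n) = 6n² - 5n + 4.
Check: h(4) = 80. ✓

h(n) = 6n^2 - 5n + 4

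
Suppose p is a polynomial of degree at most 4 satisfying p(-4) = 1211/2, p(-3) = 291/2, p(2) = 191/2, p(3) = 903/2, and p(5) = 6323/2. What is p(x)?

Using the Lagrange interpolation formula with nodes -4, -3, 2, 3, 5:
  L_0(x) = (x + 3)(x - 2)(x - 3)(x - 5) / 378
  L_1(x) = (x + 4)(x - 2)(x - 3)(x - 5) / -240
  L_2(x) = (x + 4)(x + 3)(x - 3)(x - 5) / 90
  L_3(x) = (x + 4)(x + 3)(x - 2)(x - 5) / -84
  L_4(x) = (x + 4)(x + 3)(x - 2)(x - 3) / 432
Then p(x) = 1211/2·L_0(x) + 291/2·L_1(x) + 191/2·L_2(x) + 903/2·L_3(x) + 6323/2·L_4(x).
Expanding and collecting terms gives p(x) = 4x^4 + 6x^3 - 3x^2 - 3x + 3/2.
Check: p(2) = 191/2. ✓

p(x) = 4x^4 + 6x^3 - 3x^2 - 3x + 3/2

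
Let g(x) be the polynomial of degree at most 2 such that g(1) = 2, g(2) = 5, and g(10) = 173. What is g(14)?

353

Using the Lagrange interpolation formula with nodes 1, 2, 10:
  L_0(x) = (x - 2)(x - 10) / 9
  L_1(x) = (x - 1)(x - 10) / -8
  L_2(x) = (x - 1)(x - 2) / 72
Then g(x) = 2·L_0(x) + 5·L_1(x) + 173·L_2(x).
Expanding and collecting terms gives g(x) = 2x² - 3x + 3.
Evaluating at x = 14: g(14) = 353.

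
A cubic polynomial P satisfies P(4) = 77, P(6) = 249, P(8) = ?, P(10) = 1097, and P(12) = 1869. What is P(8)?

573

The 4 known points determine the degree-3 polynomial uniquely.
Write P(u) = au^3 + bu^2 + cu + d. Substituting each data point gives a linear system:
  64a + 16b + 4c + d = 77
  216a + 36b + 6c + d = 249
  1000a + 100b + 10c + d = 1097
  1728a + 144b + 12c + d = 1869
Solving the system yields a = 1, b = 1, c = 0, d = -3.
So P(u) = u³ + u² - 3.
Then P(8) = 573.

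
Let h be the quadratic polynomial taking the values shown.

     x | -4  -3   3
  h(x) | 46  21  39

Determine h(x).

Using the Lagrange interpolation formula with nodes -4, -3, 3:
  L_0(x) = (x + 3)(x - 3) / 7
  L_1(x) = (x + 4)(x - 3) / -6
  L_2(x) = (x + 4)(x + 3) / 42
Then h(x) = 46·L_0(x) + 21·L_1(x) + 39·L_2(x).
Expanding and collecting terms gives h(x) = 4x² + 3x - 6.
Check: h(-3) = 21. ✓

h(x) = 4x^2 + 3x - 6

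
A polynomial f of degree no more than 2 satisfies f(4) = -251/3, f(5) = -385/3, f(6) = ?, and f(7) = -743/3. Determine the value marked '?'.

The 3 known points determine the degree-2 polynomial uniquely.
Write f(u) = au^2 + bu + c. Substituting each data point gives a linear system:
  16a + 4b + c = -251/3
  25a + 5b + c = -385/3
  49a + 7b + c = -743/3
Solving the system yields a = -5, b = 1/3, c = -5.
So f(u) = -5u² + (1/3)u - 5.
Then f(6) = -183.

-183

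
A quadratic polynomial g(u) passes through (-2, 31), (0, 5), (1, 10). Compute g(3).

56

Using the Lagrange interpolation formula with nodes -2, 0, 1:
  L_0(u) = u(u - 1) / 6
  L_1(u) = (u + 2)(u - 1) / -2
  L_2(u) = (u + 2)u / 3
Then g(u) = 31·L_0(u) + 5·L_1(u) + 10·L_2(u).
Expanding and collecting terms gives g(u) = 6u^2 - u + 5.
Evaluating at u = 3: g(3) = 56.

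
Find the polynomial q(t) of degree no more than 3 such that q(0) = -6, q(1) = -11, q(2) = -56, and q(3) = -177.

q(t) = -6t^3 - 2t^2 + 3t - 6

Write q(t) = at^3 + bt^2 + ct + d. Substituting each data point gives a linear system:
  d = -6
  a + b + c + d = -11
  8a + 4b + 2c + d = -56
  27a + 9b + 3c + d = -177
Solving the system yields a = -6, b = -2, c = 3, d = -6.
So q(t) = -6t^3 - 2t^2 + 3t - 6.
Check: q(2) = -56. ✓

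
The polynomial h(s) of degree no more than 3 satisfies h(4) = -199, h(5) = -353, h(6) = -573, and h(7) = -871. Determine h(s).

Write h(s) = as^3 + bs^2 + cs + d. Substituting each data point gives a linear system:
  64a + 16b + 4c + d = -199
  125a + 25b + 5c + d = -353
  216a + 36b + 6c + d = -573
  343a + 49b + 7c + d = -871
Solving the system yields a = -2, b = -3, c = -5, d = -3.
So h(s) = -2s^3 - 3s^2 - 5s - 3.
Check: h(6) = -573. ✓

h(s) = -2s^3 - 3s^2 - 5s - 3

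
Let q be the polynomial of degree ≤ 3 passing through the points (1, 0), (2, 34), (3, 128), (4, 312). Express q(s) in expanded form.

Write q(s) = as^3 + bs^2 + cs + d. Substituting each data point gives a linear system:
  a + b + c + d = 0
  8a + 4b + 2c + d = 34
  27a + 9b + 3c + d = 128
  64a + 16b + 4c + d = 312
Solving the system yields a = 5, b = 0, c = -1, d = -4.
So q(s) = 5s³ - s - 4.
Check: q(1) = 0. ✓

q(s) = 5s^3 - s - 4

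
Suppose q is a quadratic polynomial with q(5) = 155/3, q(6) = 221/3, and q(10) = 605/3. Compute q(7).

299/3

Using the Lagrange interpolation formula with nodes 5, 6, 10:
  L_0(t) = (t - 6)(t - 10) / 5
  L_1(t) = (t - 5)(t - 10) / -4
  L_2(t) = (t - 5)(t - 6) / 20
Then q(t) = 155/3·L_0(t) + 221/3·L_1(t) + 605/3·L_2(t).
Expanding and collecting terms gives q(t) = 2t² + 5/3.
Evaluating at t = 7: q(7) = 299/3.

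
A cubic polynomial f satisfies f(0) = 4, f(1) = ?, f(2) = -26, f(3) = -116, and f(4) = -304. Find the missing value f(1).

2

On equispaced nodes a degree-3 polynomial has vanishing fourth forward difference, so
  f(0) - 4·f(1) + 6·f(2) - 4·f(3) + f(4) = 0.
Substituting the known values and solving for f(1):
  -4·f(1) = -8
  f(1) = 2.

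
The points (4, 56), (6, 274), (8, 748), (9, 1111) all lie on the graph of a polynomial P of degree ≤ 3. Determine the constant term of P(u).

4

Write P(u) = au^3 + bu^2 + cu + d. Substituting each data point gives a linear system:
  64a + 16b + 4c + d = 56
  216a + 36b + 6c + d = 274
  512a + 64b + 8c + d = 748
  729a + 81b + 9c + d = 1111
Solving the system yields a = 2, b = -4, c = -3, d = 4.
So P(u) = 2u^3 - 4u^2 - 3u + 4.
The constant term is 4.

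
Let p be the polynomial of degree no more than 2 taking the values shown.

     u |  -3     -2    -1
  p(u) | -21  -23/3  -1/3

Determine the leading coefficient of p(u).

Write p(u) = au^2 + bu + c. Substituting each data point gives a linear system:
  9a - 3b + c = -21
  4a - 2b + c = -23/3
  a - b + c = -1/3
Solving the system yields a = -3, b = -5/3, c = 1.
So p(u) = -3u^2 - (5/3)u + 1.
The leading coefficient is -3.

-3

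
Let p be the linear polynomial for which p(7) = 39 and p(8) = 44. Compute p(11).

Using the Lagrange interpolation formula with nodes 7, 8:
  L_0(n) = (n - 8) / -1
  L_1(n) = (n - 7) / 1
Then p(n) = 39·L_0(n) + 44·L_1(n).
Expanding and collecting terms gives p(n) = 5n + 4.
Evaluating at n = 11: p(11) = 59.

59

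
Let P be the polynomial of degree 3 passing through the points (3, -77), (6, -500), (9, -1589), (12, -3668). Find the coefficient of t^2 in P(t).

Write P(t) = at^3 + bt^2 + ct + d. Substituting each data point gives a linear system:
  27a + 9b + 3c + d = -77
  216a + 36b + 6c + d = -500
  729a + 81b + 9c + d = -1589
  1728a + 144b + 12c + d = -3668
Solving the system yields a = -2, b = -1, c = -6, d = 4.
So P(t) = -2t^3 - t^2 - 6t + 4.
The coefficient of t^2 is -1.

-1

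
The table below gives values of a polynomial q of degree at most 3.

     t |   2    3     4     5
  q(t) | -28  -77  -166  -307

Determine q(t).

q(t) = -2t^3 - 2t^2 - t - 2

Using the Lagrange interpolation formula with nodes 2, 3, 4, 5:
  L_0(t) = (t - 3)(t - 4)(t - 5) / -6
  L_1(t) = (t - 2)(t - 4)(t - 5) / 2
  L_2(t) = (t - 2)(t - 3)(t - 5) / -2
  L_3(t) = (t - 2)(t - 3)(t - 4) / 6
Then q(t) = -28·L_0(t) - 77·L_1(t) - 166·L_2(t) - 307·L_3(t).
Expanding and collecting terms gives q(t) = -2t³ - 2t² - t - 2.
Check: q(4) = -166. ✓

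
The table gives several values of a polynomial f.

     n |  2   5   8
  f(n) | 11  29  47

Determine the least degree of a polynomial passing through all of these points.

1

Forward differences of the values at n = 2, 5, 8:
  f  : 11  29  47
  Δ  : 18  18
  Δ^2: 0
The first differences are constant (18) and nonzero, while all higher differences vanish, so the minimal degree is 1.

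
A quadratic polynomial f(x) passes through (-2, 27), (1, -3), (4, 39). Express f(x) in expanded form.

Using the Lagrange interpolation formula with nodes -2, 1, 4:
  L_0(x) = (x - 1)(x - 4) / 18
  L_1(x) = (x + 2)(x - 4) / -9
  L_2(x) = (x + 2)(x - 1) / 18
Then f(x) = 27·L_0(x) - 3·L_1(x) + 39·L_2(x).
Expanding and collecting terms gives f(x) = 4x^2 - 6x - 1.
Check: f(4) = 39. ✓

f(x) = 4x^2 - 6x - 1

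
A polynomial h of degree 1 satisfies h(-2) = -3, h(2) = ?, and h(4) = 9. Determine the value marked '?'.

5

The 2 known points determine the degree-1 polynomial uniquely.
Write h(t) = at + b. Substituting each data point gives a linear system:
  -2a + b = -3
  4a + b = 9
Solving the system yields a = 2, b = 1.
So h(t) = 2t + 1.
Then h(2) = 5.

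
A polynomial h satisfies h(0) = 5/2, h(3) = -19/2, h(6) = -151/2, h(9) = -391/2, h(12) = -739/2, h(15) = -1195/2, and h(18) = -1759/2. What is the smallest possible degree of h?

Forward differences of the values at u = 0, 3, 6, 9, 12, 15, 18:
  h  : 5/2  -19/2  -151/2  -391/2  -739/2  -1195/2  -1759/2
  Δ  : -12  -66  -120  -174  -228  -282
  Δ^2: -54  -54  -54  -54  -54
  Δ^3: 0  0  0  0
  Δ^4: 0  0  0
  Δ^5: 0  0
  Δ^6: 0
The second differences are constant (-54) and nonzero, while all higher differences vanish, so the minimal degree is 2.

2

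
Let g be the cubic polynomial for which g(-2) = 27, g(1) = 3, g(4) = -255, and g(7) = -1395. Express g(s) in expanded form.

Using the Lagrange interpolation formula with nodes -2, 1, 4, 7:
  L_0(s) = (s - 1)(s - 4)(s - 7) / -162
  L_1(s) = (s + 2)(s - 4)(s - 7) / 54
  L_2(s) = (s + 2)(s - 1)(s - 7) / -54
  L_3(s) = (s + 2)(s - 1)(s - 4) / 162
Then g(s) = 27·L_0(s) + 3·L_1(s) - 255·L_2(s) - 1395·L_3(s).
Expanding and collecting terms gives g(s) = -4s^3 - s^2 + 3s + 5.
Check: g(1) = 3. ✓

g(s) = -4s^3 - s^2 + 3s + 5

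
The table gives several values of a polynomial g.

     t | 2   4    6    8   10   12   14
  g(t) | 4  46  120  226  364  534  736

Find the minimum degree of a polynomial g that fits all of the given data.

Forward differences of the values at t = 2, 4, 6, 8, 10, 12, 14:
  g  : 4  46  120  226  364  534  736
  Δ  : 42  74  106  138  170  202
  Δ^2: 32  32  32  32  32
  Δ^3: 0  0  0  0
  Δ^4: 0  0  0
  Δ^5: 0  0
  Δ^6: 0
The second differences are constant (32) and nonzero, while all higher differences vanish, so the minimal degree is 2.

2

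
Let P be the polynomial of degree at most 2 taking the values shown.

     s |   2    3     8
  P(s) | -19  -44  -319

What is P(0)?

Using the Lagrange interpolation formula with nodes 2, 3, 8:
  L_0(s) = (s - 3)(s - 8) / 6
  L_1(s) = (s - 2)(s - 8) / -5
  L_2(s) = (s - 2)(s - 3) / 30
Then P(s) = -19·L_0(s) - 44·L_1(s) - 319·L_2(s).
Expanding and collecting terms gives P(s) = -5s^2 + 1.
Evaluating at s = 0: P(0) = 1.

1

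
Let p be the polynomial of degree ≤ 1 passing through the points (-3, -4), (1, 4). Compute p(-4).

-6

Write p(x) = ax + b. Substituting each data point gives a linear system:
  -3a + b = -4
  a + b = 4
Solving the system yields a = 2, b = 2.
So p(x) = 2x + 2.
Then p(-4) = -6.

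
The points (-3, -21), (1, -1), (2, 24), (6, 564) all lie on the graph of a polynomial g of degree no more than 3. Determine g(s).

Write g(s) = as^3 + bs^2 + cs + d. Substituting each data point gives a linear system:
  -27a + 9b - 3c + d = -21
  a + b + c + d = -1
  8a + 4b + 2c + d = 24
  216a + 36b + 6c + d = 564
Solving the system yields a = 2, b = 4, c = -1, d = -6.
So g(s) = 2s^3 + 4s^2 - s - 6.
Check: g(1) = -1. ✓

g(s) = 2s^3 + 4s^2 - s - 6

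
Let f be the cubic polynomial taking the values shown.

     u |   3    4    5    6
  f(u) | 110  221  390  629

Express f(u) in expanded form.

f(u) = 2u^3 + 5u^2 + 2u + 5

Write f(u) = au^3 + bu^2 + cu + d. Substituting each data point gives a linear system:
  27a + 9b + 3c + d = 110
  64a + 16b + 4c + d = 221
  125a + 25b + 5c + d = 390
  216a + 36b + 6c + d = 629
Solving the system yields a = 2, b = 5, c = 2, d = 5.
So f(u) = 2u^3 + 5u^2 + 2u + 5.
Check: f(5) = 390. ✓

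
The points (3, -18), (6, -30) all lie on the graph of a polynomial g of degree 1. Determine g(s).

g(s) = -4s - 6

Write g(s) = as + b. Substituting each data point gives a linear system:
  3a + b = -18
  6a + b = -30
Solving the system yields a = -4, b = -6.
So g(s) = -4s - 6.
Check: g(6) = -30. ✓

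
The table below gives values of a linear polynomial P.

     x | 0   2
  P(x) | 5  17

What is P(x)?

P(x) = 6x + 5

Write P(x) = ax + b. Substituting each data point gives a linear system:
  b = 5
  2a + b = 17
Solving the system yields a = 6, b = 5.
So P(x) = 6x + 5.
Check: P(2) = 17. ✓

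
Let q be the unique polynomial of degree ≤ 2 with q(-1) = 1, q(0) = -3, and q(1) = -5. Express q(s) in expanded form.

Write q(s) = as^2 + bs + c. Substituting each data point gives a linear system:
  a - b + c = 1
  c = -3
  a + b + c = -5
Solving the system yields a = 1, b = -3, c = -3.
So q(s) = s² - 3s - 3.
Check: q(0) = -3. ✓

q(s) = s^2 - 3s - 3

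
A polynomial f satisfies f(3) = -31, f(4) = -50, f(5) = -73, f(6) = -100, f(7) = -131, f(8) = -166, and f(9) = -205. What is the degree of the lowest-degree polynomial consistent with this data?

Forward differences of the values at u = 3, 4, 5, 6, 7, 8, 9:
  f  : -31  -50  -73  -100  -131  -166  -205
  Δ  : -19  -23  -27  -31  -35  -39
  Δ^2: -4  -4  -4  -4  -4
  Δ^3: 0  0  0  0
  Δ^4: 0  0  0
  Δ^5: 0  0
  Δ^6: 0
The second differences are constant (-4) and nonzero, while all higher differences vanish, so the minimal degree is 2.

2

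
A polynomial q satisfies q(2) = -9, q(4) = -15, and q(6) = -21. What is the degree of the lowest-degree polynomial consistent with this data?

Divided differences on the nodes 2, 4, 6:
  order 0: -9  -15  -21
  order 1: -3  -3
  order 2: 0
The order-1 divided differences are all -3 (nonzero) and every higher order vanishes, so the data lies on a polynomial of degree exactly 1.

1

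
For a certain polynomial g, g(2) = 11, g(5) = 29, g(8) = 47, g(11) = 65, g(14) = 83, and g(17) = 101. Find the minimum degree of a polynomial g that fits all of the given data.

Forward differences of the values at s = 2, 5, 8, 11, 14, 17:
  g  : 11  29  47  65  83  101
  Δ  : 18  18  18  18  18
  Δ^2: 0  0  0  0
  Δ^3: 0  0  0
  Δ^4: 0  0
  Δ^5: 0
The first differences are constant (18) and nonzero, while all higher differences vanish, so the minimal degree is 1.

1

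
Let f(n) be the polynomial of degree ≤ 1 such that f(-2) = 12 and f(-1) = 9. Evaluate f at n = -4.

Write f(n) = an + b. Substituting each data point gives a linear system:
  -2a + b = 12
  -a + b = 9
Solving the system yields a = -3, b = 6.
So f(n) = -3n + 6.
Then f(-4) = 18.

18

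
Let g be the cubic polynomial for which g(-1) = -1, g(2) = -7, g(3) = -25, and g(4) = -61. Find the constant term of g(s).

Write g(s) = as^3 + bs^2 + cs + d. Substituting each data point gives a linear system:
  -a + b - c + d = -1
  8a + 4b + 2c + d = -7
  27a + 9b + 3c + d = -25
  64a + 16b + 4c + d = -61
Solving the system yields a = -1, b = 0, c = 1, d = -1.
So g(s) = -s³ + s - 1.
The constant term is -1.

-1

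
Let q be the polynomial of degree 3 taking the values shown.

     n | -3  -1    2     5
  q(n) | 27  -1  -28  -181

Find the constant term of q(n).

-6

Write q(n) = an^3 + bn^2 + cn + d. Substituting each data point gives a linear system:
  -27a + 9b - 3c + d = 27
  -a + b - c + d = -1
  8a + 4b + 2c + d = -28
  125a + 25b + 5c + d = -181
Solving the system yields a = -1, b = -1, c = -5, d = -6.
So q(n) = -n^3 - n^2 - 5n - 6.
The constant term is -6.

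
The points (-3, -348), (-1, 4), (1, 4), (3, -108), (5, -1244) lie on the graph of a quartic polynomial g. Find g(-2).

Forward differences of the values at x = -3, -1, 1, 3, 5:
  g  : -348  4  4  -108  -1244
  Δ  : 352  0  -112  -1136
  Δ^2: -352  -112  -1024
  Δ^3: 240  -912
  Δ^4: -1152
The fourth differences are constant, confirming degree 4.
Interpolating (Newton forward form) and evaluating at x = -2 gives g(-2) = -68.

-68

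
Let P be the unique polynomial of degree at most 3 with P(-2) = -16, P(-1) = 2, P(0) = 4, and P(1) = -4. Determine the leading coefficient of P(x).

1

Write P(x) = ax^3 + bx^2 + cx + d. Substituting each data point gives a linear system:
  -8a + 4b - 2c + d = -16
  -a + b - c + d = 2
  d = 4
  a + b + c + d = -4
Solving the system yields a = 1, b = -5, c = -4, d = 4.
So P(x) = x^3 - 5x^2 - 4x + 4.
The leading coefficient is 1.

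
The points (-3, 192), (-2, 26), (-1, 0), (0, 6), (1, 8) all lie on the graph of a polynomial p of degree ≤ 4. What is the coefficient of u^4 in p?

3

Write p(u) = au^4 + bu^3 + cu^2 + du + e. Substituting each data point gives a linear system:
  81a - 27b + 9c - 3d + e = 192
  16a - 8b + 4c - 2d + e = 26
  a - b + c - d + e = 0
  e = 6
  a + b + c + d + e = 8
Solving the system yields a = 3, b = 0, c = -5, d = 4, e = 6.
So p(u) = 3u⁴ - 5u² + 4u + 6.
The leading coefficient is 3.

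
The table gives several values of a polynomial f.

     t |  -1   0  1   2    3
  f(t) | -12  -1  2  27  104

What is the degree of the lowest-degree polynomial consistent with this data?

3

Forward differences of the values at t = -1, 0, 1, 2, 3:
  f  : -12  -1  2  27  104
  Δ  : 11  3  25  77
  Δ^2: -8  22  52
  Δ^3: 30  30
  Δ^4: 0
The third differences are constant (30) and nonzero, while all higher differences vanish, so the minimal degree is 3.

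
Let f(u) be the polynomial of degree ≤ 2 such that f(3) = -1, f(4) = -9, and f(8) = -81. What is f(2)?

3

Write f(u) = au^2 + bu + c. Substituting each data point gives a linear system:
  9a + 3b + c = -1
  16a + 4b + c = -9
  64a + 8b + c = -81
Solving the system yields a = -2, b = 6, c = -1.
So f(u) = -2u² + 6u - 1.
Then f(2) = 3.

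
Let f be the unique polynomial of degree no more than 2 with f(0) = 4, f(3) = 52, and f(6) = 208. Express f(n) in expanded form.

f(n) = 6n^2 - 2n + 4

Write f(n) = an^2 + bn + c. Substituting each data point gives a linear system:
  c = 4
  9a + 3b + c = 52
  36a + 6b + c = 208
Solving the system yields a = 6, b = -2, c = 4.
So f(n) = 6n^2 - 2n + 4.
Check: f(3) = 52. ✓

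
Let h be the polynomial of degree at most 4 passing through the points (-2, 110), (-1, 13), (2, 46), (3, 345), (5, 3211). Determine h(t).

Write h(t) = at^4 + bt^3 + ct^2 + dt + e. Substituting each data point gives a linear system:
  16a - 8b + 4c - 2d + e = 110
  a - b + c - d + e = 13
  16a + 8b + 4c + 2d + e = 46
  81a + 27b + 9c + 3d + e = 345
  625a + 125b + 25c + 5d + e = 3211
Solving the system yields a = 6, b = -3, c = -6, d = -4, e = 6.
So h(t) = 6t^4 - 3t^3 - 6t^2 - 4t + 6.
Check: h(-2) = 110. ✓

h(t) = 6t^4 - 3t^3 - 6t^2 - 4t + 6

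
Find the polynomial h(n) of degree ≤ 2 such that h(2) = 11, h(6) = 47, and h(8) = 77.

Write h(n) = an^2 + bn + c. Substituting each data point gives a linear system:
  4a + 2b + c = 11
  36a + 6b + c = 47
  64a + 8b + c = 77
Solving the system yields a = 1, b = 1, c = 5.
So h(n) = n^2 + n + 5.
Check: h(8) = 77. ✓

h(n) = n^2 + n + 5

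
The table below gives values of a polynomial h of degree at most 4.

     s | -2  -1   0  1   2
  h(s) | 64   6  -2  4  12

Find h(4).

Forward differences of the values at s = -2, -1, 0, 1, 2:
  h  : 64  6  -2  4  12
  Δ  : -58  -8  6  8
  Δ^2: 50  14  2
  Δ^3: -36  -12
  Δ^4: 24
The fourth differences are constant, confirming degree 4.
Interpolating (Newton forward form) and evaluating at s = 4 gives h(4) = 106.

106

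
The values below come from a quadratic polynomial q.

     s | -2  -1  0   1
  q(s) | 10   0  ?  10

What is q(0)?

The 3 known points determine the degree-2 polynomial uniquely.
Write q(s) = as^2 + bs + c. Substituting each data point gives a linear system:
  4a - 2b + c = 10
  a - b + c = 0
  a + b + c = 10
Solving the system yields a = 5, b = 5, c = 0.
So q(s) = 5s^2 + 5s.
Then q(0) = 0.

0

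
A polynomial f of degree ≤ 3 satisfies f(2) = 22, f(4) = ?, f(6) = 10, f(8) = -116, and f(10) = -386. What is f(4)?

40

On equispaced nodes a degree-3 polynomial has vanishing fourth forward difference, so
  f(2) - 4·f(4) + 6·f(6) - 4·f(8) + f(10) = 0.
Substituting the known values and solving for f(4):
  -4·f(4) = -160
  f(4) = 40.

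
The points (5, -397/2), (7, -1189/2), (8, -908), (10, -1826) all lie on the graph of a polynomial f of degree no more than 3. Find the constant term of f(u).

Write f(u) = au^3 + bu^2 + cu + d. Substituting each data point gives a linear system:
  125a + 25b + 5c + d = -397/2
  343a + 49b + 7c + d = -1189/2
  512a + 64b + 8c + d = -908
  1000a + 100b + 10c + d = -1826
Solving the system yields a = -2, b = 3/2, c = 2, d = 4.
So f(u) = -2u³ + (3/2)u² + 2u + 4.
The constant term is 4.

4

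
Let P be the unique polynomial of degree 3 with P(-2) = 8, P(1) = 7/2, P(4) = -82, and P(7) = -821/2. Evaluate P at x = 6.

-264

Write P(x) = ax^3 + bx^2 + cx + d. Substituting each data point gives a linear system:
  -8a + 4b - 2c + d = 8
  a + b + c + d = 7/2
  64a + 16b + 4c + d = -82
  343a + 49b + 7c + d = -821/2
Solving the system yields a = -1, b = -3/2, c = 0, d = 6.
So P(x) = -x^3 - (3/2)x^2 + 6.
Then P(6) = -264.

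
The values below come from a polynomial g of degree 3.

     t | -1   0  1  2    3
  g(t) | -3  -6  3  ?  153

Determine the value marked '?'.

48

The 4 known points determine the degree-3 polynomial uniquely.
Write g(t) = at^3 + bt^2 + ct + d. Substituting each data point gives a linear system:
  -a + b - c + d = -3
  d = -6
  a + b + c + d = 3
  27a + 9b + 3c + d = 153
Solving the system yields a = 4, b = 6, c = -1, d = -6.
So g(t) = 4t^3 + 6t^2 - t - 6.
Then g(2) = 48.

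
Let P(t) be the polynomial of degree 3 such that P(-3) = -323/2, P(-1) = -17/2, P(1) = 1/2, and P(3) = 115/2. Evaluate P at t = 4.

Forward differences of the values at t = -3, -1, 1, 3:
  P  : -323/2  -17/2  1/2  115/2
  Δ  : 153  9  57
  Δ^2: -144  48
  Δ^3: 192
The third differences are constant, confirming degree 3.
Interpolating (Newton forward form) and evaluating at t = 4 gives P(4) = 164.

164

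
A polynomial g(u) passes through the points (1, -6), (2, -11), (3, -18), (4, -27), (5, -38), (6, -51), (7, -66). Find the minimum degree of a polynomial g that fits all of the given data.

2

Forward differences of the values at u = 1, 2, 3, 4, 5, 6, 7:
  g  : -6  -11  -18  -27  -38  -51  -66
  Δ  : -5  -7  -9  -11  -13  -15
  Δ^2: -2  -2  -2  -2  -2
  Δ^3: 0  0  0  0
  Δ^4: 0  0  0
  Δ^5: 0  0
  Δ^6: 0
The second differences are constant (-2) and nonzero, while all higher differences vanish, so the minimal degree is 2.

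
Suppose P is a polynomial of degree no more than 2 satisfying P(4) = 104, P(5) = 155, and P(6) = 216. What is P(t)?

Write P(t) = at^2 + bt + c. Substituting each data point gives a linear system:
  16a + 4b + c = 104
  25a + 5b + c = 155
  36a + 6b + c = 216
Solving the system yields a = 5, b = 6, c = 0.
So P(t) = 5t² + 6t.
Check: P(4) = 104. ✓

P(t) = 5t^2 + 6t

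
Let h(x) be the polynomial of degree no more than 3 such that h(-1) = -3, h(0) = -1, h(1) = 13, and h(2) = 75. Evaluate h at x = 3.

221

Forward differences of the values at x = -1, 0, 1, 2:
  h  : -3  -1  13  75
  Δ  : 2  14  62
  Δ^2: 12  48
  Δ^3: 36
The third differences are constant, confirming degree 3.
Interpolating (Newton forward form) and evaluating at x = 3 gives h(3) = 221.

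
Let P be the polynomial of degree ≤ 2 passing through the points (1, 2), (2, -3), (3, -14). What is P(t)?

Using the Lagrange interpolation formula with nodes 1, 2, 3:
  L_0(t) = (t - 2)(t - 3) / 2
  L_1(t) = (t - 1)(t - 3) / -1
  L_2(t) = (t - 1)(t - 2) / 2
Then P(t) = 2·L_0(t) - 3·L_1(t) - 14·L_2(t).
Expanding and collecting terms gives P(t) = -3t² + 4t + 1.
Check: P(2) = -3. ✓

P(t) = -3t^2 + 4t + 1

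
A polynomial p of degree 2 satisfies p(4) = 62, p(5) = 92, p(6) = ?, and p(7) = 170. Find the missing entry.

On equispaced nodes a degree-2 polynomial has vanishing third forward difference, so
  - p(4) + 3·p(5) - 3·p(6) + p(7) = 0.
Substituting the known values and solving for p(6):
  -3·p(6) = -384
  p(6) = 128.

128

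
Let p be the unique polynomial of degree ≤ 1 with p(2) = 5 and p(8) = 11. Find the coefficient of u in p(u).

Write p(u) = au + b. Substituting each data point gives a linear system:
  2a + b = 5
  8a + b = 11
Solving the system yields a = 1, b = 3.
So p(u) = u + 3.
The leading coefficient is 1.

1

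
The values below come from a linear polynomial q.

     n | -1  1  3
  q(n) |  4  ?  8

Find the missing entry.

6

The 2 known points determine the degree-1 polynomial uniquely.
Write q(n) = an + b. Substituting each data point gives a linear system:
  -a + b = 4
  3a + b = 8
Solving the system yields a = 1, b = 5.
So q(n) = n + 5.
Then q(1) = 6.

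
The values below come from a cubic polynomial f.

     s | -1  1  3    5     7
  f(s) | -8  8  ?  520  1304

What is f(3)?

136

On equispaced nodes a degree-3 polynomial has vanishing fourth forward difference, so
  f(-1) - 4·f(1) + 6·f(3) - 4·f(5) + f(7) = 0.
Substituting the known values and solving for f(3):
  6·f(3) = 816
  f(3) = 136.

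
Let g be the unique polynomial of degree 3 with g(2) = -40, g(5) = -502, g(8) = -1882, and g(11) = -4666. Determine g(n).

Using the Lagrange interpolation formula with nodes 2, 5, 8, 11:
  L_0(n) = (n - 5)(n - 8)(n - 11) / -162
  L_1(n) = (n - 2)(n - 8)(n - 11) / 54
  L_2(n) = (n - 2)(n - 5)(n - 11) / -54
  L_3(n) = (n - 2)(n - 5)(n - 8) / 162
Then g(n) = -40·L_0(n) - 502·L_1(n) - 1882·L_2(n) - 4666·L_3(n).
Expanding and collecting terms gives g(n) = -3n³ - 6n² + 5n - 2.
Check: g(11) = -4666. ✓

g(n) = -3n^3 - 6n^2 + 5n - 2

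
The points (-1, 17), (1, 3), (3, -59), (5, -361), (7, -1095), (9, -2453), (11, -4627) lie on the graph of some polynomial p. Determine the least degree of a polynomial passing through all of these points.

3

Forward differences of the values at x = -1, 1, 3, 5, 7, 9, 11:
  p  : 17  3  -59  -361  -1095  -2453  -4627
  Δ  : -14  -62  -302  -734  -1358  -2174
  Δ^2: -48  -240  -432  -624  -816
  Δ^3: -192  -192  -192  -192
  Δ^4: 0  0  0
  Δ^5: 0  0
  Δ^6: 0
The third differences are constant (-192) and nonzero, while all higher differences vanish, so the minimal degree is 3.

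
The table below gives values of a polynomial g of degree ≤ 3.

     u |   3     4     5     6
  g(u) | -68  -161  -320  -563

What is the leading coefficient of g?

Write g(u) = au^3 + bu^2 + cu + d. Substituting each data point gives a linear system:
  27a + 9b + 3c + d = -68
  64a + 16b + 4c + d = -161
  125a + 25b + 5c + d = -320
  216a + 36b + 6c + d = -563
Solving the system yields a = -3, b = 3, c = -3, d = -5.
So g(u) = -3u³ + 3u² - 3u - 5.
The leading coefficient is -3.

-3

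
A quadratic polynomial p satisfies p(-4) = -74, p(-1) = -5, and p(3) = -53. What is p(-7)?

-233

Using the Lagrange interpolation formula with nodes -4, -1, 3:
  L_0(u) = (u + 1)(u - 3) / 21
  L_1(u) = (u + 4)(u - 3) / -12
  L_2(u) = (u + 4)(u + 1) / 28
Then p(u) = -74·L_0(u) - 5·L_1(u) - 53·L_2(u).
Expanding and collecting terms gives p(u) = -5u^2 - 2u - 2.
Evaluating at u = -7: p(-7) = -233.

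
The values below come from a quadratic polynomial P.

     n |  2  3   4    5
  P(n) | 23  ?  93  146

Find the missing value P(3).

On equispaced nodes a degree-2 polynomial has vanishing third forward difference, so
  - P(2) + 3·P(3) - 3·P(4) + P(5) = 0.
Substituting the known values and solving for P(3):
  3·P(3) = 156
  P(3) = 52.

52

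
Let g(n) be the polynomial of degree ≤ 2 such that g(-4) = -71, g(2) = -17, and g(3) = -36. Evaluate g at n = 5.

-98

Write g(n) = an^2 + bn + c. Substituting each data point gives a linear system:
  16a - 4b + c = -71
  4a + 2b + c = -17
  9a + 3b + c = -36
Solving the system yields a = -4, b = 1, c = -3.
So g(n) = -4n² + n - 3.
Then g(5) = -98.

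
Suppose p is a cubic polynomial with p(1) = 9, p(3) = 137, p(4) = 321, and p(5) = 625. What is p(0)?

5

Write p(t) = at^3 + bt^2 + ct + d. Substituting each data point gives a linear system:
  a + b + c + d = 9
  27a + 9b + 3c + d = 137
  64a + 16b + 4c + d = 321
  125a + 25b + 5c + d = 625
Solving the system yields a = 5, b = 0, c = -1, d = 5.
So p(t) = 5t^3 - t + 5.
Then p(0) = 5.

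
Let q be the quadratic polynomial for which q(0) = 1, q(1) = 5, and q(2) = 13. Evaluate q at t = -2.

Using the Lagrange interpolation formula with nodes 0, 1, 2:
  L_0(t) = (t - 1)(t - 2) / 2
  L_1(t) = t(t - 2) / -1
  L_2(t) = t(t - 1) / 2
Then q(t) = 1·L_0(t) + 5·L_1(t) + 13·L_2(t).
Expanding and collecting terms gives q(t) = 2t² + 2t + 1.
Evaluating at t = -2: q(-2) = 5.

5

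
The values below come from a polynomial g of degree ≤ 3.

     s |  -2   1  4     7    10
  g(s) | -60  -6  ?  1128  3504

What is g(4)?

On equispaced nodes a degree-3 polynomial has vanishing fourth forward difference, so
  g(-2) - 4·g(1) + 6·g(4) - 4·g(7) + g(10) = 0.
Substituting the known values and solving for g(4):
  6·g(4) = 1044
  g(4) = 174.

174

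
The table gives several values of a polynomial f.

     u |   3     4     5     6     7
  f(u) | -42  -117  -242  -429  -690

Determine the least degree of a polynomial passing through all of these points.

Forward differences of the values at u = 3, 4, 5, 6, 7:
  f  : -42  -117  -242  -429  -690
  Δ  : -75  -125  -187  -261
  Δ^2: -50  -62  -74
  Δ^3: -12  -12
  Δ^4: 0
The third differences are constant (-12) and nonzero, while all higher differences vanish, so the minimal degree is 3.

3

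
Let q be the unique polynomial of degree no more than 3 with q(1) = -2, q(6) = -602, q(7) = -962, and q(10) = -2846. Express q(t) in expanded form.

q(t) = -3t^3 + 2t^2 - 5t + 4

Write q(t) = at^3 + bt^2 + ct + d. Substituting each data point gives a linear system:
  a + b + c + d = -2
  216a + 36b + 6c + d = -602
  343a + 49b + 7c + d = -962
  1000a + 100b + 10c + d = -2846
Solving the system yields a = -3, b = 2, c = -5, d = 4.
So q(t) = -3t^3 + 2t^2 - 5t + 4.
Check: q(1) = -2. ✓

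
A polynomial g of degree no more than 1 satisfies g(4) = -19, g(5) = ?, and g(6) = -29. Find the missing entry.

The 2 known points determine the degree-1 polynomial uniquely.
Write g(t) = at + b. Substituting each data point gives a linear system:
  4a + b = -19
  6a + b = -29
Solving the system yields a = -5, b = 1.
So g(t) = -5t + 1.
Then g(5) = -24.

-24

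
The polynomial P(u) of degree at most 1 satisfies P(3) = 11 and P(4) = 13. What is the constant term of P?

5

Write P(u) = au + b. Substituting each data point gives a linear system:
  3a + b = 11
  4a + b = 13
Solving the system yields a = 2, b = 5.
So P(u) = 2u + 5.
The constant term is 5.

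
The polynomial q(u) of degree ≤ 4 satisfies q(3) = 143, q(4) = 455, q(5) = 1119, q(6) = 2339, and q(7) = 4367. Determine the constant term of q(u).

Write q(u) = au^4 + bu^3 + cu^2 + du + e. Substituting each data point gives a linear system:
  81a + 27b + 9c + 3d + e = 143
  256a + 64b + 16c + 4d + e = 455
  625a + 125b + 25c + 5d + e = 1119
  1296a + 216b + 36c + 6d + e = 2339
  2401a + 343b + 49c + 7d + e = 4367
Solving the system yields a = 2, b = -2, c = 6, d = -6, e = -1.
So q(u) = 2u^4 - 2u^3 + 6u^2 - 6u - 1.
The constant term is -1.

-1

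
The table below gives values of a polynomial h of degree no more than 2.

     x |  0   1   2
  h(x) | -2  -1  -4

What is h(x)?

Using the Lagrange interpolation formula with nodes 0, 1, 2:
  L_0(x) = (x - 1)(x - 2) / 2
  L_1(x) = x(x - 2) / -1
  L_2(x) = x(x - 1) / 2
Then h(x) = -2·L_0(x) - 1·L_1(x) - 4·L_2(x).
Expanding and collecting terms gives h(x) = -2x^2 + 3x - 2.
Check: h(0) = -2. ✓

h(x) = -2x^2 + 3x - 2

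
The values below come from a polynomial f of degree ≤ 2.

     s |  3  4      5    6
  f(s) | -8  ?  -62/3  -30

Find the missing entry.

-40/3

The 3 known points determine the degree-2 polynomial uniquely.
Write f(s) = as^2 + bs + c. Substituting each data point gives a linear system:
  9a + 3b + c = -8
  25a + 5b + c = -62/3
  36a + 6b + c = -30
Solving the system yields a = -1, b = 5/3, c = -4.
So f(s) = -s² + (5/3)s - 4.
Then f(4) = -40/3.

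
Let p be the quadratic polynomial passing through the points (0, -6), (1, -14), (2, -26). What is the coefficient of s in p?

Write p(s) = as^2 + bs + c. Substituting each data point gives a linear system:
  c = -6
  a + b + c = -14
  4a + 2b + c = -26
Solving the system yields a = -2, b = -6, c = -6.
So p(s) = -2s^2 - 6s - 6.
The coefficient of s is -6.

-6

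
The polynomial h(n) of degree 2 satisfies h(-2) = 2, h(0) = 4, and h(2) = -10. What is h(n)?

h(n) = -2n^2 - 3n + 4

Using the Lagrange interpolation formula with nodes -2, 0, 2:
  L_0(n) = n(n - 2) / 8
  L_1(n) = (n + 2)(n - 2) / -4
  L_2(n) = (n + 2)n / 8
Then h(n) = 2·L_0(n) + 4·L_1(n) - 10·L_2(n).
Expanding and collecting terms gives h(n) = -2n² - 3n + 4.
Check: h(-2) = 2. ✓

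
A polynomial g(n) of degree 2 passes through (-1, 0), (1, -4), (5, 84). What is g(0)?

-6

Using the Lagrange interpolation formula with nodes -1, 1, 5:
  L_0(n) = (n - 1)(n - 5) / 12
  L_1(n) = (n + 1)(n - 5) / -8
  L_2(n) = (n + 1)(n - 1) / 24
Then g(n) = 0·L_0(n) - 4·L_1(n) + 84·L_2(n).
Expanding and collecting terms gives g(n) = 4n^2 - 2n - 6.
Evaluating at n = 0: g(0) = -6.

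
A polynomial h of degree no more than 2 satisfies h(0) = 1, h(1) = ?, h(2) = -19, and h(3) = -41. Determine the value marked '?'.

On equispaced nodes a degree-2 polynomial has vanishing third forward difference, so
  - h(0) + 3·h(1) - 3·h(2) + h(3) = 0.
Substituting the known values and solving for h(1):
  3·h(1) = -15
  h(1) = -5.

-5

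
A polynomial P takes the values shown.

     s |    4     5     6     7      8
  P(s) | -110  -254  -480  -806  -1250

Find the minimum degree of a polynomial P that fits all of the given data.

Forward differences of the values at s = 4, 5, 6, 7, 8:
  P  : -110  -254  -480  -806  -1250
  Δ  : -144  -226  -326  -444
  Δ^2: -82  -100  -118
  Δ^3: -18  -18
  Δ^4: 0
The third differences are constant (-18) and nonzero, while all higher differences vanish, so the minimal degree is 3.

3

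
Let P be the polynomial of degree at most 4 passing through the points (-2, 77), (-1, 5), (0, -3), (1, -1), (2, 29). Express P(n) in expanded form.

Write P(n) = an^4 + bn^3 + cn^2 + dn + e. Substituting each data point gives a linear system:
  16a - 8b + 4c - 2d + e = 77
  a - b + c - d + e = 5
  e = -3
  a + b + c + d + e = -1
  16a + 8b + 4c + 2d + e = 29
Solving the system yields a = 3, b = -3, c = 2, d = 0, e = -3.
So P(n) = 3n^4 - 3n^3 + 2n^2 - 3.
Check: P(-1) = 5. ✓

P(n) = 3n^4 - 3n^3 + 2n^2 - 3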